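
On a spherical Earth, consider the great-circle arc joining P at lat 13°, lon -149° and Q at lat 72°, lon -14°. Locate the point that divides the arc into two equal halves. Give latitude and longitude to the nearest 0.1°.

Convert each endpoint to a unit vector on the sphere (x = cos φ cos λ, y = cos φ sin λ, z = sin φ).
The central angle between the endpoints is δ = arccos(p₁·p₂) ≈ 1.570 rad (89.9°).
Interpolate at f = 1/2 with slerp weights a = sin((1−f)δ)/sin δ ≈ 0.707, b = sin(fδ)/sin δ ≈ 0.707.
p = a·p₁ + b·p₂ ≈ (-0.378, -0.408, 0.831); φ = arcsin(p_z) ≈ 56.22°, λ = atan2(p_y, p_x) ≈ -132.88°.

≈ lat 56.2°, lon -132.9°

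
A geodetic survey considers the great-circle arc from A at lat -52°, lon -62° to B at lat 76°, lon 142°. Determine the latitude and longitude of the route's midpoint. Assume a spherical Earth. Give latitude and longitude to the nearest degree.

From cos δ = sin φ₁ sin φ₂ + cos φ₁ cos φ₂ cos Δλ, the central angle is δ ≈ 2.692 rad (154.2°).
Interpolate at f = 1/2 with slerp weights a = sin((1−f)δ)/sin δ ≈ 2.244, b = sin(fδ)/sin δ ≈ 2.244.
p = a·p₁ + b·p₂ ≈ (0.221, -0.885, 0.409); φ = arcsin(p_z) ≈ 24.14°, λ = atan2(p_y, p_x) ≈ -76.00°.

≈ lat 24°, lon -76°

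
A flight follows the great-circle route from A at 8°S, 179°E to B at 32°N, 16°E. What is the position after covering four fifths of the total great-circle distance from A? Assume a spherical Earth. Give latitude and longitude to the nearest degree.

≈ 53°N, 46°E

From cos δ = sin φ₁ sin φ₂ + cos φ₁ cos φ₂ cos Δλ, the central angle is δ ≈ 2.640 rad (151.3°).
Interpolate at f = 4/5 with slerp weights a = sin((1−f)δ)/sin δ ≈ 1.048, b = sin(fδ)/sin δ ≈ 1.783.
p = a·p₁ + b·p₂ ≈ (0.416, 0.435, 0.799); φ = arcsin(p_z) ≈ 53.02°, λ = atan2(p_y, p_x) ≈ 46.29°.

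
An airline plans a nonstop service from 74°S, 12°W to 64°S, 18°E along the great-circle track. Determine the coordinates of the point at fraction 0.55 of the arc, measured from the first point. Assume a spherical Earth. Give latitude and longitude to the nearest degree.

The haversine formula gives a central angle δ ≈ 0.251 rad (14.4°) between the endpoints.
Interpolate at f = 0.55 with slerp weights a = sin((1−f)δ)/sin δ ≈ 0.454, b = sin(fδ)/sin δ ≈ 0.554.
p = a·p₁ + b·p₂ ≈ (0.353, 0.049, -0.934); φ = arcsin(p_z) ≈ -69.10°, λ = atan2(p_y, p_x) ≈ 7.90°.

≈ 69°S, 8°E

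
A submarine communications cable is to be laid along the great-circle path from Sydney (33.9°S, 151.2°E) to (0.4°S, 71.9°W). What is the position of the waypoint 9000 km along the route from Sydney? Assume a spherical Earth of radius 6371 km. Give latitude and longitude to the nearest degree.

≈ (31°S, 108°W)

Convert each endpoint to a unit vector on the sphere (x = cos φ cos λ, y = cos φ sin λ, z = sin φ).
The central angle between the endpoints is δ = arccos(p₁·p₂) ≈ 2.217 rad (127.0°). The total great-circle distance is δ·R ≈ 2.217 × 6371 ≈ 14124 km, so the target fraction is f = 9000/14124 ≈ 0.637.
Interpolate at f ≈ 0.637 with slerp weights a = sin((1−f)δ)/sin δ ≈ 0.902, b = sin(fδ)/sin δ ≈ 1.237.
p = a·p₁ + b·p₂ ≈ (-0.272, -0.815, -0.512); φ = arcsin(p_z) ≈ -30.79°, λ = atan2(p_y, p_x) ≈ -108.46°.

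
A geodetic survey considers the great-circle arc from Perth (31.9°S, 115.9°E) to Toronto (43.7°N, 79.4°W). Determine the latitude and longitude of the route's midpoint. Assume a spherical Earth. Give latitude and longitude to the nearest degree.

≈ 34°N, 167°E

Convert each endpoint to a unit vector on the sphere (x = cos φ cos λ, y = cos φ sin λ, z = sin φ).
The central angle between the endpoints is δ = arccos(p₁·p₂) ≈ 2.848 rad (163.2°).
Interpolate at f = 1/2 with slerp weights a = sin((1−f)δ)/sin δ ≈ 3.414, b = sin(fδ)/sin δ ≈ 3.414.
p = a·p₁ + b·p₂ ≈ (-0.812, 0.181, 0.555); φ = arcsin(p_z) ≈ 33.69°, λ = atan2(p_y, p_x) ≈ 167.42°.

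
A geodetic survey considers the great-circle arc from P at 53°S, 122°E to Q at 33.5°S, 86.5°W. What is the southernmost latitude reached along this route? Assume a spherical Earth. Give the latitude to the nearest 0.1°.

The great circle lies in the plane with unit normal n̂ = (p₁ × p₂)/|p₁ × p₂|.
Here n̂_z ≈ +0.239; the vertex latitude is φ_max = arccos|n̂_z| ≈ 76.1°.

≈ 76.1°S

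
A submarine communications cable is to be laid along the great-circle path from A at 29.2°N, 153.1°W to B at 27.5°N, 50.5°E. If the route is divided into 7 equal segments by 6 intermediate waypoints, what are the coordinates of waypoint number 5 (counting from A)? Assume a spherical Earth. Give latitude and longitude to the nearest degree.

From cos δ = sin φ₁ sin φ₂ + cos φ₁ cos φ₂ cos Δλ, the central angle is δ ≈ 2.076 rad (119.0°).
Interpolate at f = 5/7 with slerp weights a = sin((1−f)δ)/sin δ ≈ 0.639, b = sin(fδ)/sin δ ≈ 1.139.
p = a·p₁ + b·p₂ ≈ (0.145, 0.527, 0.837); φ = arcsin(p_z) ≈ 56.87°, λ = atan2(p_y, p_x) ≈ 74.62°.

≈ 57°N, 75°E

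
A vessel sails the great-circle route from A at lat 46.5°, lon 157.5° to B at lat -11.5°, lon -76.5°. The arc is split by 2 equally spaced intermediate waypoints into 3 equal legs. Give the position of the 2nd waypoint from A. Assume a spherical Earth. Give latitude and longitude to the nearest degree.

≈ lat 19°, lon -104°

Write both endpoints as unit vectors p₁, p₂ with components (cos φ cos λ, cos φ sin λ, sin φ).
The central angle between the endpoints is δ = arccos(p₁·p₂) ≈ 2.143 rad (122.8°).
Interpolate at f = 2/3 with slerp weights a = sin((1−f)δ)/sin δ ≈ 0.779, b = sin(fδ)/sin δ ≈ 1.177.
p = a·p₁ + b·p₂ ≈ (-0.226, -0.916, 0.330); φ = arcsin(p_z) ≈ 19.29°, λ = atan2(p_y, p_x) ≈ -103.86°.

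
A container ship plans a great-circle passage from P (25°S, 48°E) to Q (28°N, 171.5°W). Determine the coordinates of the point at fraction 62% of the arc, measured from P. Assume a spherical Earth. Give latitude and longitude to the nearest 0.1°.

≈ (12.3°N, 131.8°E)

Write both endpoints as unit vectors p₁, p₂ with components (cos φ cos λ, cos φ sin λ, sin φ).
The central angle between the endpoints is δ = arccos(p₁·p₂) ≈ 2.525 rad (144.7°).
Interpolate at f = 0.62 with slerp weights a = sin((1−f)δ)/sin δ ≈ 1.416, b = sin(fδ)/sin δ ≈ 1.729.
p = a·p₁ + b·p₂ ≈ (-0.651, 0.728, 0.213); φ = arcsin(p_z) ≈ 12.32°, λ = atan2(p_y, p_x) ≈ 131.81°.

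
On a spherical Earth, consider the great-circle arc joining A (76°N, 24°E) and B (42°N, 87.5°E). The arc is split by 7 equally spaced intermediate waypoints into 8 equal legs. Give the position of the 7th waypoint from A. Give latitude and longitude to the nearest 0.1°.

≈ (47.1°N, 85.0°E)

Write both endpoints as unit vectors p₁, p₂ with components (cos φ cos λ, cos φ sin λ, sin φ).
The central angle between the endpoints is δ = arccos(p₁·p₂) ≈ 0.753 rad (43.2°).
Interpolate at f = 7/8 with slerp weights a = sin((1−f)δ)/sin δ ≈ 0.137, b = sin(fδ)/sin δ ≈ 0.895.
p = a·p₁ + b·p₂ ≈ (0.059, 0.678, 0.732); φ = arcsin(p_z) ≈ 47.09°, λ = atan2(p_y, p_x) ≈ 84.99°.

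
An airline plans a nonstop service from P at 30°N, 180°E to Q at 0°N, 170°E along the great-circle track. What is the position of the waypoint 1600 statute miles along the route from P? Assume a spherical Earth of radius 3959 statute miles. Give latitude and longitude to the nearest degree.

≈ 8°N, 172°E

From cos δ = sin φ₁ sin φ₂ + cos φ₁ cos φ₂ cos Δλ, the central angle is δ ≈ 0.549 rad (31.5°). The total great-circle distance is δ·R ≈ 0.549 × 3959 ≈ 2175 mi, so the target fraction is f = 1600/2175 ≈ 0.736.
Interpolate at f ≈ 0.736 with slerp weights a = sin((1−f)δ)/sin δ ≈ 0.277, b = sin(fδ)/sin δ ≈ 0.753.
p = a·p₁ + b·p₂ ≈ (-0.982, 0.131, 0.139); φ = arcsin(p_z) ≈ 7.96°, λ = atan2(p_y, p_x) ≈ 172.41°.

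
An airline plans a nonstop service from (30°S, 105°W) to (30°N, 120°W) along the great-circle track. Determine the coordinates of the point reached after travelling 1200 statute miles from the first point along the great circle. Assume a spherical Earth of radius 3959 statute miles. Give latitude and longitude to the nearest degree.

≈ (13°S, 109°W)

The haversine formula gives a central angle δ ≈ 1.076 rad (61.7°) between the endpoints. The total great-circle distance is δ·R ≈ 1.076 × 3959 ≈ 4262 mi, so the target fraction is f = 1200/4262 ≈ 0.282.
Interpolate at f ≈ 0.282 with slerp weights a = sin((1−f)δ)/sin δ ≈ 0.794, b = sin(fδ)/sin δ ≈ 0.339.
p = a·p₁ + b·p₂ ≈ (-0.325, -0.918, -0.227); φ = arcsin(p_z) ≈ -13.13°, λ = atan2(p_y, p_x) ≈ -109.48°.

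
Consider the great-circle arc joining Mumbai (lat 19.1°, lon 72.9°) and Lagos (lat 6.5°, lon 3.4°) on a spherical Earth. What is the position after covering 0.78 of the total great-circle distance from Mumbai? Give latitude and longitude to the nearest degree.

Write both endpoints as unit vectors p₁, p₂ with components (cos φ cos λ, cos φ sin λ, sin φ).
The central angle between the endpoints is δ = arccos(p₁·p₂) ≈ 1.196 rad (68.5°).
Interpolate at f = 0.78 with slerp weights a = sin((1−f)δ)/sin δ ≈ 0.280, b = sin(fδ)/sin δ ≈ 0.863.
p = a·p₁ + b·p₂ ≈ (0.934, 0.303, 0.189); φ = arcsin(p_z) ≈ 10.91°, λ = atan2(p_y, p_x) ≈ 17.99°.

≈ lat 11°, lon 18°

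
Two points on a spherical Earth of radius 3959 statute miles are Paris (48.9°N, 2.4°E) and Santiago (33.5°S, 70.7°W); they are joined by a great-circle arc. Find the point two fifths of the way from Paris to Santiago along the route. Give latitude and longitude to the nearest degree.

≈ 18°N, 33°W

Write both endpoints as unit vectors p₁, p₂ with components (cos φ cos λ, cos φ sin λ, sin φ).
The central angle between the endpoints is δ = arccos(p₁·p₂) ≈ 1.830 rad (104.9°).
Interpolate at f = 2/5 with slerp weights a = sin((1−f)δ)/sin δ ≈ 0.921, b = sin(fδ)/sin δ ≈ 0.692.
p = a·p₁ + b·p₂ ≈ (0.796, -0.519, 0.312); φ = arcsin(p_z) ≈ 18.21°, λ = atan2(p_y, p_x) ≈ -33.11°.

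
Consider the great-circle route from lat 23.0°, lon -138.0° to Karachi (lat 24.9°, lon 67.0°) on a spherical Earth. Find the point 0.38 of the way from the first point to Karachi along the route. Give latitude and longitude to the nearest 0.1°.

Write both endpoints as unit vectors p₁, p₂ with components (cos φ cos λ, cos φ sin λ, sin φ).
The central angle between the endpoints is δ = arccos(p₁·p₂) ≈ 2.205 rad (126.3°).
Interpolate at f = 0.38 with slerp weights a = sin((1−f)δ)/sin δ ≈ 1.215, b = sin(fδ)/sin δ ≈ 0.922.
p = a·p₁ + b·p₂ ≈ (-0.504, 0.021, 0.863); φ = arcsin(p_z) ≈ 59.67°, λ = atan2(p_y, p_x) ≈ 177.56°.

≈ lat 59.7°, lon 177.6°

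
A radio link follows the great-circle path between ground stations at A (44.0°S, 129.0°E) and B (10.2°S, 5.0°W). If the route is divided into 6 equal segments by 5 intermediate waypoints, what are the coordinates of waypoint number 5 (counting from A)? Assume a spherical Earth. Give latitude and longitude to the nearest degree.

≈ (25°S, 6°E)

Write both endpoints as unit vectors p₁, p₂ with components (cos φ cos λ, cos φ sin λ, sin φ).
The central angle between the endpoints is δ = arccos(p₁·p₂) ≈ 1.948 rad (111.6°).
Interpolate at f = 5/6 with slerp weights a = sin((1−f)δ)/sin δ ≈ 0.343, b = sin(fδ)/sin δ ≈ 1.074.
p = a·p₁ + b·p₂ ≈ (0.898, 0.100, -0.429); φ = arcsin(p_z) ≈ -25.39°, λ = atan2(p_y, p_x) ≈ 6.34°.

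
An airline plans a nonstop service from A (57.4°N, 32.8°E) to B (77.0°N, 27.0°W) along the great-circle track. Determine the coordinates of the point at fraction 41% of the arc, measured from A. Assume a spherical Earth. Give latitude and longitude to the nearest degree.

≈ (67°N, 20°E)

From cos δ = sin φ₁ sin φ₂ + cos φ₁ cos φ₂ cos Δλ, the central angle is δ ≈ 0.491 rad (28.1°).
Interpolate at f = 0.41 with slerp weights a = sin((1−f)δ)/sin δ ≈ 0.606, b = sin(fδ)/sin δ ≈ 0.424.
p = a·p₁ + b·p₂ ≈ (0.359, 0.134, 0.924); φ = arcsin(p_z) ≈ 67.46°, λ = atan2(p_y, p_x) ≈ 20.38°.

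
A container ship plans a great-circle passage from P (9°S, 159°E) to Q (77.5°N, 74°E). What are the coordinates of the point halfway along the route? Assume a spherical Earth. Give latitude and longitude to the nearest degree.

≈ (39°N, 147°E)

Convert each endpoint to a unit vector on the sphere (x = cos φ cos λ, y = cos φ sin λ, z = sin φ).
The central angle between the endpoints is δ = arccos(p₁·p₂) ≈ 1.705 rad (97.7°).
Interpolate at f = 1/2 with slerp weights a = sin((1−f)δ)/sin δ ≈ 0.760, b = sin(fδ)/sin δ ≈ 0.760.
p = a·p₁ + b·p₂ ≈ (-0.655, 0.427, 0.623); φ = arcsin(p_z) ≈ 38.54°, λ = atan2(p_y, p_x) ≈ 146.91°.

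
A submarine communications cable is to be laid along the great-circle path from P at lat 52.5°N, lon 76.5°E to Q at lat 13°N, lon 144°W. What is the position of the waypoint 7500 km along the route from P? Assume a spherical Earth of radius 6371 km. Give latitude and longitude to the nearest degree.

≈ lat 47°N, lon 166°W

The haversine formula gives a central angle δ ≈ 1.847 rad (105.8°) between the endpoints. The total great-circle distance is δ·R ≈ 1.847 × 6371 ≈ 11766 km, so the target fraction is f = 7500/11766 ≈ 0.637.
Interpolate at f ≈ 0.637 with slerp weights a = sin((1−f)δ)/sin δ ≈ 0.645, b = sin(fδ)/sin δ ≈ 0.960.
p = a·p₁ + b·p₂ ≈ (-0.665, -0.168, 0.728); φ = arcsin(p_z) ≈ 46.70°, λ = atan2(p_y, p_x) ≈ -165.83°.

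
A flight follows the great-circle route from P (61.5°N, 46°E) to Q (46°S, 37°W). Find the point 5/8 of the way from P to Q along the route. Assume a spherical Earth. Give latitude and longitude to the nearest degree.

≈ (4°S, 11°W)

Convert each endpoint to a unit vector on the sphere (x = cos φ cos λ, y = cos φ sin λ, z = sin φ).
The central angle between the endpoints is δ = arccos(p₁·p₂) ≈ 2.204 rad (126.3°).
Interpolate at f = 5/8 with slerp weights a = sin((1−f)δ)/sin δ ≈ 0.913, b = sin(fδ)/sin δ ≈ 1.217.
p = a·p₁ + b·p₂ ≈ (0.978, -0.196, -0.074); φ = arcsin(p_z) ≈ -4.23°, λ = atan2(p_y, p_x) ≈ -11.32°.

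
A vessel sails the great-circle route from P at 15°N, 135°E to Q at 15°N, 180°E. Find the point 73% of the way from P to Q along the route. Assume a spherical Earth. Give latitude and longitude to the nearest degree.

≈ 16°N, 168°E

The haversine formula gives a central angle δ ≈ 0.757 rad (43.4°) between the endpoints.
Interpolate at f = 0.73 with slerp weights a = sin((1−f)δ)/sin δ ≈ 0.296, b = sin(fδ)/sin δ ≈ 0.764.
p = a·p₁ + b·p₂ ≈ (-0.940, 0.202, 0.274); φ = arcsin(p_z) ≈ 15.92°, λ = atan2(p_y, p_x) ≈ 167.88°.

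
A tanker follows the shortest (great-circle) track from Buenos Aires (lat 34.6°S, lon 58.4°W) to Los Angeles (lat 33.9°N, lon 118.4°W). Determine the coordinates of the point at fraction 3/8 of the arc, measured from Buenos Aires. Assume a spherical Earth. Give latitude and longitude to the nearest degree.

Write both endpoints as unit vectors p₁, p₂ with components (cos φ cos λ, cos φ sin λ, sin φ).
The central angle between the endpoints is δ = arccos(p₁·p₂) ≈ 1.546 rad (88.6°).
Interpolate at f = 3/8 with slerp weights a = sin((1−f)δ)/sin δ ≈ 0.823, b = sin(fδ)/sin δ ≈ 0.548.
p = a·p₁ + b·p₂ ≈ (0.139, -0.977, -0.162); φ = arcsin(p_z) ≈ -9.31°, λ = atan2(p_y, p_x) ≈ -81.92°.

≈ lat 9°S, lon 82°W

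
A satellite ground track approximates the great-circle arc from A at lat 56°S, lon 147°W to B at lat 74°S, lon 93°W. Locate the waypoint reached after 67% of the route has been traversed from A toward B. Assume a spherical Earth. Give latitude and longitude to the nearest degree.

From cos δ = sin φ₁ sin φ₂ + cos φ₁ cos φ₂ cos Δλ, the central angle is δ ≈ 0.479 rad (27.4°).
Interpolate at f = 0.67 with slerp weights a = sin((1−f)δ)/sin δ ≈ 0.342, b = sin(fδ)/sin δ ≈ 0.684.
p = a·p₁ + b·p₂ ≈ (-0.170, -0.292, -0.941); φ = arcsin(p_z) ≈ -70.23°, λ = atan2(p_y, p_x) ≈ -120.18°.

≈ lat 70°S, lon 120°W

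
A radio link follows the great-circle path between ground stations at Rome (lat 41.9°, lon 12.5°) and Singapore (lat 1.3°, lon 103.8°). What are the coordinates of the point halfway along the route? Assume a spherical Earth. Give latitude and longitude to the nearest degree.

≈ lat 29°, lon 67°

Write both endpoints as unit vectors p₁, p₂ with components (cos φ cos λ, cos φ sin λ, sin φ).
The central angle between the endpoints is δ = arccos(p₁·p₂) ≈ 1.573 rad (90.1°).
Interpolate at f = 1/2 with slerp weights a = sin((1−f)δ)/sin δ ≈ 0.708, b = sin(fδ)/sin δ ≈ 0.708.
p = a·p₁ + b·p₂ ≈ (0.346, 0.801, 0.489); φ = arcsin(p_z) ≈ 29.25°, λ = atan2(p_y, p_x) ≈ 66.67°.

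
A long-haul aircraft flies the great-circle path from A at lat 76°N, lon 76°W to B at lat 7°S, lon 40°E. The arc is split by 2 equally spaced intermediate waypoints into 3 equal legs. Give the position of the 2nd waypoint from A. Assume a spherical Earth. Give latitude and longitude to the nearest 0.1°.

≈ lat 26.4°N, lon 31.9°E

Convert each endpoint to a unit vector on the sphere (x = cos φ cos λ, y = cos φ sin λ, z = sin φ).
The central angle between the endpoints is δ = arccos(p₁·p₂) ≈ 1.796 rad (102.9°).
Interpolate at f = 2/3 with slerp weights a = sin((1−f)δ)/sin δ ≈ 0.578, b = sin(fδ)/sin δ ≈ 0.955.
p = a·p₁ + b·p₂ ≈ (0.760, 0.474, 0.445); φ = arcsin(p_z) ≈ 26.40°, λ = atan2(p_y, p_x) ≈ 31.93°.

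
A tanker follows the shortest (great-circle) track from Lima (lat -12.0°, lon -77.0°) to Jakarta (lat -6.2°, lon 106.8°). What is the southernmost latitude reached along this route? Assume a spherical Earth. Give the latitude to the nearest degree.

The great circle lies in the plane with unit normal n̂ = (p₁ × p₂)/|p₁ × p₂|.
Here n̂_z ≈ -0.202; the vertex latitude is φ_max = arccos|n̂_z| ≈ 78.3°.
Check via Clairaut: cos φ_max = |cos φ₁| · sin C = cos(12.0°)·sin(168.1°) ≈ 0.202, again giving ≈ 78.3°.

≈ -78°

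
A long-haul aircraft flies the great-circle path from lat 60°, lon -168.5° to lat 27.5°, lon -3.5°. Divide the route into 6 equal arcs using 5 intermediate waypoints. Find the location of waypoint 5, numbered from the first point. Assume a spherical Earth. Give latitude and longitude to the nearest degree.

≈ lat 43°, lon -6°

Convert each endpoint to a unit vector on the sphere (x = cos φ cos λ, y = cos φ sin λ, z = sin φ).
The central angle between the endpoints is δ = arccos(p₁·p₂) ≈ 1.599 rad (91.6°).
Interpolate at f = 5/6 with slerp weights a = sin((1−f)δ)/sin δ ≈ 0.264, b = sin(fδ)/sin δ ≈ 0.972.
p = a·p₁ + b·p₂ ≈ (0.732, -0.079, 0.677); φ = arcsin(p_z) ≈ 42.62°, λ = atan2(p_y, p_x) ≈ -6.16°.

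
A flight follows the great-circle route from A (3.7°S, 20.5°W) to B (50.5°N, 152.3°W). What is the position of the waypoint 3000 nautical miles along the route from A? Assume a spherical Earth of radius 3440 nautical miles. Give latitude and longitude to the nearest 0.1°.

≈ (37.0°N, 51.6°W)

Convert each endpoint to a unit vector on the sphere (x = cos φ cos λ, y = cos φ sin λ, z = sin φ).
The central angle between the endpoints is δ = arccos(p₁·p₂) ≈ 2.063 rad (118.2°). The total great-circle distance is δ·R ≈ 2.063 × 3440 ≈ 7098 nmi, so the target fraction is f = 3000/7098 ≈ 0.423.
Interpolate at f ≈ 0.423 with slerp weights a = sin((1−f)δ)/sin δ ≈ 1.054, b = sin(fδ)/sin δ ≈ 0.869.
p = a·p₁ + b·p₂ ≈ (0.496, -0.625, 0.602); φ = arcsin(p_z) ≈ 37.05°, λ = atan2(p_y, p_x) ≈ -51.58°.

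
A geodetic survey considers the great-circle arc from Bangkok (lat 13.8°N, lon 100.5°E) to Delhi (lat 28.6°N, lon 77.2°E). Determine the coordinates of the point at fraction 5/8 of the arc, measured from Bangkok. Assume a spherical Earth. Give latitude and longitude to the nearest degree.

≈ lat 23°N, lon 87°E

The haversine formula gives a central angle δ ≈ 0.457 rad (26.2°) between the endpoints.
Interpolate at f = 5/8 with slerp weights a = sin((1−f)δ)/sin δ ≈ 0.386, b = sin(fδ)/sin δ ≈ 0.639.
p = a·p₁ + b·p₂ ≈ (0.056, 0.916, 0.398); φ = arcsin(p_z) ≈ 23.44°, λ = atan2(p_y, p_x) ≈ 86.51°.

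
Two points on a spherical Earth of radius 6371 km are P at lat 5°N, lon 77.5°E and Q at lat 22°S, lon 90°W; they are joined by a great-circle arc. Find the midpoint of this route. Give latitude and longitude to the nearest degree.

Convert each endpoint to a unit vector on the sphere (x = cos φ cos λ, y = cos φ sin λ, z = sin φ).
The central angle between the endpoints is δ = arccos(p₁·p₂) ≈ 2.777 rad (159.1°).
Interpolate at f = 1/2 with slerp weights a = sin((1−f)δ)/sin δ ≈ 2.761, b = sin(fδ)/sin δ ≈ 2.761.
p = a·p₁ + b·p₂ ≈ (0.595, 0.125, -0.794); φ = arcsin(p_z) ≈ -52.53°, λ = atan2(p_y, p_x) ≈ 11.89°.

≈ lat 53°S, lon 12°E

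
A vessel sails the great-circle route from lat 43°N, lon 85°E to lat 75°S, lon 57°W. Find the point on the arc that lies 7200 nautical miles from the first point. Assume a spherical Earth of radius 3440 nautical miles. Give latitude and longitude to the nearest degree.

≈ lat 72°S, lon 36°E

Convert each endpoint to a unit vector on the sphere (x = cos φ cos λ, y = cos φ sin λ, z = sin φ).
The central angle between the endpoints is δ = arccos(p₁·p₂) ≈ 2.511 rad (143.9°). The total great-circle distance is δ·R ≈ 2.511 × 3440 ≈ 8639 nmi, so the target fraction is f = 7200/8639 ≈ 0.833.
Interpolate at f ≈ 0.833 with slerp weights a = sin((1−f)δ)/sin δ ≈ 0.689, b = sin(fδ)/sin δ ≈ 1.471.
p = a·p₁ + b·p₂ ≈ (0.251, 0.183, -0.950); φ = arcsin(p_z) ≈ -71.89°, λ = atan2(p_y, p_x) ≈ 36.08°.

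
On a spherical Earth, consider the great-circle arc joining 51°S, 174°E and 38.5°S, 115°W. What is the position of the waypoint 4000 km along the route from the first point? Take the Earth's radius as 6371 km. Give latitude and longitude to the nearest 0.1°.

≈ 46.3°S, 130.7°W

Convert each endpoint to a unit vector on the sphere (x = cos φ cos λ, y = cos φ sin λ, z = sin φ).
The central angle between the endpoints is δ = arccos(p₁·p₂) ≈ 0.871 rad (49.9°). The total great-circle distance is δ·R ≈ 0.871 × 6371 ≈ 5549 km, so the target fraction is f = 4000/5549 ≈ 0.721.
Interpolate at f ≈ 0.721 with slerp weights a = sin((1−f)δ)/sin δ ≈ 0.315, b = sin(fδ)/sin δ ≈ 0.768.
p = a·p₁ + b·p₂ ≈ (-0.451, -0.524, -0.723); φ = arcsin(p_z) ≈ -46.27°, λ = atan2(p_y, p_x) ≈ -130.71°.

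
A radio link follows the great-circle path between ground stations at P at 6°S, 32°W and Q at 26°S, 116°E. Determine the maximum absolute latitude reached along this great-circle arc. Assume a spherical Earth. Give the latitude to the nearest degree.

≈ 48°S

The great circle lies in the plane with unit normal n̂ = (p₁ × p₂)/|p₁ × p₂|.
Here n̂_z ≈ +0.675; the vertex latitude is φ_max = arccos|n̂_z| ≈ 47.6°.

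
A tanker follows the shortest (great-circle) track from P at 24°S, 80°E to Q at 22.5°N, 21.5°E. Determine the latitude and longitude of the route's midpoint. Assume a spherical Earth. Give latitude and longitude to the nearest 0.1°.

≈ 0.9°S, 50.6°E

Write both endpoints as unit vectors p₁, p₂ with components (cos φ cos λ, cos φ sin λ, sin φ).
The central angle between the endpoints is δ = arccos(p₁·p₂) ≈ 1.281 rad (73.4°).
Interpolate at f = 1/2 with slerp weights a = sin((1−f)δ)/sin δ ≈ 0.624, b = sin(fδ)/sin δ ≈ 0.624.
p = a·p₁ + b·p₂ ≈ (0.635, 0.772, -0.015); φ = arcsin(p_z) ≈ -0.86°, λ = atan2(p_y, p_x) ≈ 50.57°.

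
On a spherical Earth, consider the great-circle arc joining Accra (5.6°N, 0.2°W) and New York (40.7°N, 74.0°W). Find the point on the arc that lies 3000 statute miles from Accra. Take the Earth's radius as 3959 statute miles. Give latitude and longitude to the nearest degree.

≈ 31°N, 38°W

Write both endpoints as unit vectors p₁, p₂ with components (cos φ cos λ, cos φ sin λ, sin φ).
The central angle between the endpoints is δ = arccos(p₁·p₂) ≈ 1.293 rad (74.1°). The total great-circle distance is δ·R ≈ 1.293 × 3959 ≈ 5119 mi, so the target fraction is f = 3000/5119 ≈ 0.586.
Interpolate at f ≈ 0.586 with slerp weights a = sin((1−f)δ)/sin δ ≈ 0.530, b = sin(fδ)/sin δ ≈ 0.715.
p = a·p₁ + b·p₂ ≈ (0.677, -0.523, 0.518); φ = arcsin(p_z) ≈ 31.19°, λ = atan2(p_y, p_x) ≈ -37.66°.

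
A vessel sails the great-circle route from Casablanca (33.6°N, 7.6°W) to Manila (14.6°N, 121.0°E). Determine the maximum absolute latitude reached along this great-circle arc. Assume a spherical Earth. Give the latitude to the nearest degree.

≈ 47°N

The great circle lies in the plane with unit normal n̂ = (p₁ × p₂)/|p₁ × p₂|.
Here n̂_z ≈ +0.676; the vertex latitude is φ_max = arccos|n̂_z| ≈ 47.5°.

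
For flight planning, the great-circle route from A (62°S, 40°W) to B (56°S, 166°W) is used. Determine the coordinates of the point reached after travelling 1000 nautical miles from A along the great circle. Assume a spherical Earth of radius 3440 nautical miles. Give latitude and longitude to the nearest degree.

Write both endpoints as unit vectors p₁, p₂ with components (cos φ cos λ, cos φ sin λ, sin φ).
The central angle between the endpoints is δ = arccos(p₁·p₂) ≈ 0.955 rad (54.7°). The total great-circle distance is δ·R ≈ 0.955 × 3440 ≈ 3285 nmi, so the target fraction is f = 1000/3285 ≈ 0.304.
Interpolate at f ≈ 0.304 with slerp weights a = sin((1−f)δ)/sin δ ≈ 0.755, b = sin(fδ)/sin δ ≈ 0.351.
p = a·p₁ + b·p₂ ≈ (0.081, -0.275, -0.958); φ = arcsin(p_z) ≈ -73.32°, λ = atan2(p_y, p_x) ≈ -73.60°.

≈ (73°S, 74°W)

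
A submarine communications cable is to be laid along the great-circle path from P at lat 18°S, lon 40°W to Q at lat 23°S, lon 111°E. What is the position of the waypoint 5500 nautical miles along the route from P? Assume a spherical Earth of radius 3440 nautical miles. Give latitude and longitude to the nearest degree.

Convert each endpoint to a unit vector on the sphere (x = cos φ cos λ, y = cos φ sin λ, z = sin φ).
The central angle between the endpoints is δ = arccos(p₁·p₂) ≈ 2.272 rad (130.2°). The total great-circle distance is δ·R ≈ 2.272 × 3440 ≈ 7815 nmi, so the target fraction is f = 5500/7815 ≈ 0.704.
Interpolate at f ≈ 0.704 with slerp weights a = sin((1−f)δ)/sin δ ≈ 0.816, b = sin(fδ)/sin δ ≈ 1.308.
p = a·p₁ + b·p₂ ≈ (0.163, 0.625, -0.763); φ = arcsin(p_z) ≈ -49.74°, λ = atan2(p_y, p_x) ≈ 75.42°.

≈ lat 50°S, lon 75°E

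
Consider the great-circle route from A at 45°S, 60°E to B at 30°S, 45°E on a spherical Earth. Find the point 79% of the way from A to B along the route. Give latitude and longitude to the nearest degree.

Write both endpoints as unit vectors p₁, p₂ with components (cos φ cos λ, cos φ sin λ, sin φ).
The central angle between the endpoints is δ = arccos(p₁·p₂) ≈ 0.333 rad (19.1°).
Interpolate at f = 0.79 with slerp weights a = sin((1−f)δ)/sin δ ≈ 0.214, b = sin(fδ)/sin δ ≈ 0.796.
p = a·p₁ + b·p₂ ≈ (0.563, 0.618, -0.549); φ = arcsin(p_z) ≈ -33.29°, λ = atan2(p_y, p_x) ≈ 47.68°.

≈ 33°S, 48°E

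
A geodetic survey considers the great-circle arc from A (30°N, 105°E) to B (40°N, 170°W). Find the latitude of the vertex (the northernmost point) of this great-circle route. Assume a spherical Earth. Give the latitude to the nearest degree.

The great circle lies in the plane with unit normal n̂ = (p₁ × p₂)/|p₁ × p₂|.
Here n̂_z ≈ +0.714; the vertex latitude is φ_max = arccos|n̂_z| ≈ 44.4°.

≈ 44°N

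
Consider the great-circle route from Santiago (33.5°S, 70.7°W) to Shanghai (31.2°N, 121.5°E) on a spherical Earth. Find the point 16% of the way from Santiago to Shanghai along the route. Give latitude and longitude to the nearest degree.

Write both endpoints as unit vectors p₁, p₂ with components (cos φ cos λ, cos φ sin λ, sin φ).
The central angle between the endpoints is δ = arccos(p₁·p₂) ≈ 2.957 rad (169.4°).
Interpolate at f = 0.16 with slerp weights a = sin((1−f)δ)/sin δ ≈ 3.336, b = sin(fδ)/sin δ ≈ 2.488.
p = a·p₁ + b·p₂ ≈ (-0.193, -0.811, -0.552); φ = arcsin(p_z) ≈ -33.53°, λ = atan2(p_y, p_x) ≈ -103.36°.

≈ 34°S, 103°W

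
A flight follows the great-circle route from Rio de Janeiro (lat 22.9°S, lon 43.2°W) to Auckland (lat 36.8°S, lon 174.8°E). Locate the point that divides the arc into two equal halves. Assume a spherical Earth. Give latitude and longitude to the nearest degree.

≈ lat 60°S, lon 103°W

From cos δ = sin φ₁ sin φ₂ + cos φ₁ cos φ₂ cos Δλ, the central angle is δ ≈ 1.926 rad (110.4°).
Interpolate at f = 1/2 with slerp weights a = sin((1−f)δ)/sin δ ≈ 0.876, b = sin(fδ)/sin δ ≈ 0.876.
p = a·p₁ + b·p₂ ≈ (-0.110, -0.489, -0.865); φ = arcsin(p_z) ≈ -59.93°, λ = atan2(p_y, p_x) ≈ -102.72°.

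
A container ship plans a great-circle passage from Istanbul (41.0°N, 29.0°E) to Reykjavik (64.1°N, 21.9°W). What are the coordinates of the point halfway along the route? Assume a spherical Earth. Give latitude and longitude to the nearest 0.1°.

≈ 55.1°N, 10.8°E

Write both endpoints as unit vectors p₁, p₂ with components (cos φ cos λ, cos φ sin λ, sin φ).
The central angle between the endpoints is δ = arccos(p₁·p₂) ≈ 0.647 rad (37.1°).
Interpolate at f = 1/2 with slerp weights a = sin((1−f)δ)/sin δ ≈ 0.527, b = sin(fδ)/sin δ ≈ 0.527.
p = a·p₁ + b·p₂ ≈ (0.562, 0.107, 0.820); φ = arcsin(p_z) ≈ 55.12°, λ = atan2(p_y, p_x) ≈ 10.79°.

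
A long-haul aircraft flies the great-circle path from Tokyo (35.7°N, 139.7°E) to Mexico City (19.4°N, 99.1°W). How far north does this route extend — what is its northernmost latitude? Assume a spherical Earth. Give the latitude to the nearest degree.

≈ 48°N

The great circle lies in the plane with unit normal n̂ = (p₁ × p₂)/|p₁ × p₂|.
Here n̂_z ≈ +0.669; the vertex latitude is φ_max = arccos|n̂_z| ≈ 48.0°.
Check via Clairaut: cos φ_max = |cos φ₁| · sin C = cos(35.7°)·sin(55.5°) ≈ 0.669, again giving ≈ 48.0°.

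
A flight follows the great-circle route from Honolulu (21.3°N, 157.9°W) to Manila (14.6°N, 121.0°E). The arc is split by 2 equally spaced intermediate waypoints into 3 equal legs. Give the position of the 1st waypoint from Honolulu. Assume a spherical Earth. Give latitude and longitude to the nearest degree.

From cos δ = sin φ₁ sin φ₂ + cos φ₁ cos φ₂ cos Δλ, the central angle is δ ≈ 1.338 rad (76.6°).
Interpolate at f = 1/3 with slerp weights a = sin((1−f)δ)/sin δ ≈ 0.800, b = sin(fδ)/sin δ ≈ 0.443.
p = a·p₁ + b·p₂ ≈ (-0.911, 0.087, 0.402); φ = arcsin(p_z) ≈ 23.72°, λ = atan2(p_y, p_x) ≈ 174.53°.

≈ 24°N, 175°E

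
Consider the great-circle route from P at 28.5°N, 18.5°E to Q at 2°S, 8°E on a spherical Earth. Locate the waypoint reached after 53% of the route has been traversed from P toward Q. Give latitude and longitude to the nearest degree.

Convert each endpoint to a unit vector on the sphere (x = cos φ cos λ, y = cos φ sin λ, z = sin φ).
The central angle between the endpoints is δ = arccos(p₁·p₂) ≈ 0.561 rad (32.1°).
Interpolate at f = 0.53 with slerp weights a = sin((1−f)δ)/sin δ ≈ 0.490, b = sin(fδ)/sin δ ≈ 0.551.
p = a·p₁ + b·p₂ ≈ (0.953, 0.213, 0.215); φ = arcsin(p_z) ≈ 12.39°, λ = atan2(p_y, p_x) ≈ 12.61°.

≈ 12°N, 13°E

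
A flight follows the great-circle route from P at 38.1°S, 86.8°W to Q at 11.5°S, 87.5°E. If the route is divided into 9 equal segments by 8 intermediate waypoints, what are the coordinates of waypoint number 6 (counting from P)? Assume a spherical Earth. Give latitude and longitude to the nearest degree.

Convert each endpoint to a unit vector on the sphere (x = cos φ cos λ, y = cos φ sin λ, z = sin φ).
The central angle between the endpoints is δ = arccos(p₁·p₂) ≈ 2.271 rad (130.1°).
Interpolate at f = 6/9 with slerp weights a = sin((1−f)δ)/sin δ ≈ 0.898, b = sin(fδ)/sin δ ≈ 1.305.
p = a·p₁ + b·p₂ ≈ (0.095, 0.573, -0.814); φ = arcsin(p_z) ≈ -54.52°, λ = atan2(p_y, p_x) ≈ 80.55°.

≈ 55°S, 81°E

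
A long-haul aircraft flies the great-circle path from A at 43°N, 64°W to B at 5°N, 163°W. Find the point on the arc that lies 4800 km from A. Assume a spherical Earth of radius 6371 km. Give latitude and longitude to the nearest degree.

Write both endpoints as unit vectors p₁, p₂ with components (cos φ cos λ, cos φ sin λ, sin φ).
The central angle between the endpoints is δ = arccos(p₁·p₂) ≈ 1.625 rad (93.1°). The total great-circle distance is δ·R ≈ 1.625 × 6371 ≈ 10355 km, so the target fraction is f = 4800/10355 ≈ 0.464.
Interpolate at f ≈ 0.464 with slerp weights a = sin((1−f)δ)/sin δ ≈ 0.767, b = sin(fδ)/sin δ ≈ 0.685.
p = a·p₁ + b·p₂ ≈ (-0.407, -0.704, 0.583); φ = arcsin(p_z) ≈ 35.63°, λ = atan2(p_y, p_x) ≈ -120.04°.

≈ 36°N, 120°W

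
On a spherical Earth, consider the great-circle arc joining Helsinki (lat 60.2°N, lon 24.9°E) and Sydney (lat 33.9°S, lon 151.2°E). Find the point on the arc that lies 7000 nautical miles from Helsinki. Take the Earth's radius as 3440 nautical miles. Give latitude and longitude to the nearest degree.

≈ lat 17°S, lon 139°E

Convert each endpoint to a unit vector on the sphere (x = cos φ cos λ, y = cos φ sin λ, z = sin φ).
The central angle between the endpoints is δ = arccos(p₁·p₂) ≈ 2.386 rad (136.7°). The total great-circle distance is δ·R ≈ 2.386 × 3440 ≈ 8209 nmi, so the target fraction is f = 7000/8209 ≈ 0.853.
Interpolate at f ≈ 0.853 with slerp weights a = sin((1−f)δ)/sin δ ≈ 0.502, b = sin(fδ)/sin δ ≈ 1.305.
p = a·p₁ + b·p₂ ≈ (-0.722, 0.627, -0.292); φ = arcsin(p_z) ≈ -16.96°, λ = atan2(p_y, p_x) ≈ 139.05°.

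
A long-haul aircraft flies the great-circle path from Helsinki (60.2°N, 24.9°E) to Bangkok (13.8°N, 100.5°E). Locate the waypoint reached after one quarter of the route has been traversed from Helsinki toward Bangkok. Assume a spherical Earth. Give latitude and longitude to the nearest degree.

≈ (54°N, 56°E)

The haversine formula gives a central angle δ ≈ 1.238 rad (70.9°) between the endpoints.
Interpolate at f = 1/4 with slerp weights a = sin((1−f)δ)/sin δ ≈ 0.847, b = sin(fδ)/sin δ ≈ 0.322.
p = a·p₁ + b·p₂ ≈ (0.325, 0.485, 0.812); φ = arcsin(p_z) ≈ 54.29°, λ = atan2(p_y, p_x) ≈ 56.18°.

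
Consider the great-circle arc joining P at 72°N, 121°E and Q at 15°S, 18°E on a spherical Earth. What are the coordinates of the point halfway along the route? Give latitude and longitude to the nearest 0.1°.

≈ 36.2°N, 36.6°E

Convert each endpoint to a unit vector on the sphere (x = cos φ cos λ, y = cos φ sin λ, z = sin φ).
The central angle between the endpoints is δ = arccos(p₁·p₂) ≈ 1.889 rad (108.3°).
Interpolate at f = 1/2 with slerp weights a = sin((1−f)δ)/sin δ ≈ 0.853, b = sin(fδ)/sin δ ≈ 0.853.
p = a·p₁ + b·p₂ ≈ (0.648, 0.481, 0.591); φ = arcsin(p_z) ≈ 36.21°, λ = atan2(p_y, p_x) ≈ 36.57°.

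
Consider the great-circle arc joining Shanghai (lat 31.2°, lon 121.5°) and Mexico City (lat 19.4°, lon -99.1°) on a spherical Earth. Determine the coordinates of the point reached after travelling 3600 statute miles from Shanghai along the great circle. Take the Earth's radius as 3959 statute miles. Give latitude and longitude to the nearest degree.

Convert each endpoint to a unit vector on the sphere (x = cos φ cos λ, y = cos φ sin λ, z = sin φ).
The central angle between the endpoints is δ = arccos(p₁·p₂) ≈ 2.027 rad (116.1°). The total great-circle distance is δ·R ≈ 2.027 × 3959 ≈ 8025 mi, so the target fraction is f = 3600/8025 ≈ 0.449.
Interpolate at f ≈ 0.449 with slerp weights a = sin((1−f)δ)/sin δ ≈ 1.001, b = sin(fδ)/sin δ ≈ 0.879.
p = a·p₁ + b·p₂ ≈ (-0.579, -0.088, 0.811); φ = arcsin(p_z) ≈ 54.17°, λ = atan2(p_y, p_x) ≈ -171.33°.

≈ lat 54°, lon -171°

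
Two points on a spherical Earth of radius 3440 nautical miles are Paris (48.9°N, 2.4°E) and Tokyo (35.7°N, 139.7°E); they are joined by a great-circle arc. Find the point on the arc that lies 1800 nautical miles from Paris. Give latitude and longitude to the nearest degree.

Write both endpoints as unit vectors p₁, p₂ with components (cos φ cos λ, cos φ sin λ, sin φ).
The central angle between the endpoints is δ = arccos(p₁·p₂) ≈ 1.523 rad (87.3°). The total great-circle distance is δ·R ≈ 1.523 × 3440 ≈ 5240 nmi, so the target fraction is f = 1800/5240 ≈ 0.343.
Interpolate at f ≈ 0.343 with slerp weights a = sin((1−f)δ)/sin δ ≈ 0.842, b = sin(fδ)/sin δ ≈ 0.500.
p = a·p₁ + b·p₂ ≈ (0.244, 0.286, 0.927); φ = arcsin(p_z) ≈ 67.94°, λ = atan2(p_y, p_x) ≈ 49.58°.

≈ (68°N, 50°E)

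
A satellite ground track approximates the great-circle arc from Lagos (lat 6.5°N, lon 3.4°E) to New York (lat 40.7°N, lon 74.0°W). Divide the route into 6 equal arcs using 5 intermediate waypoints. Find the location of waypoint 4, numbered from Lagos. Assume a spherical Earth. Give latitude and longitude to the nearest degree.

Write both endpoints as unit vectors p₁, p₂ with components (cos φ cos λ, cos φ sin λ, sin φ).
The central angle between the endpoints is δ = arccos(p₁·p₂) ≈ 1.330 rad (76.2°).
Interpolate at f = 4/6 with slerp weights a = sin((1−f)δ)/sin δ ≈ 0.442, b = sin(fδ)/sin δ ≈ 0.798.
p = a·p₁ + b·p₂ ≈ (0.605, -0.556, 0.570); φ = arcsin(p_z) ≈ 34.78°, λ = atan2(p_y, p_x) ≈ -42.57°.

≈ lat 35°N, lon 43°W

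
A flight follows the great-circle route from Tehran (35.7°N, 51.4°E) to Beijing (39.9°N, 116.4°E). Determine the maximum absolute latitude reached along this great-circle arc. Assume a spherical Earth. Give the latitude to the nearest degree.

The great circle lies in the plane with unit normal n̂ = (p₁ × p₂)/|p₁ × p₂|.
Here n̂_z ≈ +0.733; the vertex latitude is φ_max = arccos|n̂_z| ≈ 42.9°.
Check via Clairaut: cos φ_max = |cos φ₁| · sin C = cos(35.7°)·sin(64.5°) ≈ 0.733, again giving ≈ 42.9°.

≈ 43°N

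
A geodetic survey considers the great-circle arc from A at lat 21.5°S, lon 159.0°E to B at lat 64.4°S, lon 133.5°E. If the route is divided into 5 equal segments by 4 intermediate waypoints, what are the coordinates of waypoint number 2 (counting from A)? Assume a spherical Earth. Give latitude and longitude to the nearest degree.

≈ lat 39°S, lon 153°E

From cos δ = sin φ₁ sin φ₂ + cos φ₁ cos φ₂ cos Δλ, the central angle is δ ≈ 0.805 rad (46.1°).
Interpolate at f = 2/5 with slerp weights a = sin((1−f)δ)/sin δ ≈ 0.644, b = sin(fδ)/sin δ ≈ 0.439.
p = a·p₁ + b·p₂ ≈ (-0.690, 0.352, -0.632); φ = arcsin(p_z) ≈ -39.20°, λ = atan2(p_y, p_x) ≈ 152.95°.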